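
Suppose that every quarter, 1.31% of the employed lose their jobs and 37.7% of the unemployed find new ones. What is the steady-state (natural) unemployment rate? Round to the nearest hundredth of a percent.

Steady-state unemployment rate ≈ 3.36%.

At steady state the flows balance: s·E = f·U, so U/(E+U) = s/(s+f).
u* = 1.31 / (1.31 + 37.7) = 1.31 / 39.01 = 3.36%.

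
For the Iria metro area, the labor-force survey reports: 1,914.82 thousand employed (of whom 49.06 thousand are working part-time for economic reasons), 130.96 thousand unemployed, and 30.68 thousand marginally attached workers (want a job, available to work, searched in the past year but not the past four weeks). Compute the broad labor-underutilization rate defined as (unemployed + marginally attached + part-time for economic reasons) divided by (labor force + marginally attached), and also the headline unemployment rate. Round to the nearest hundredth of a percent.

Labor force = 1,914.82 + 130.96 = 2,045.78 thousand.
Numerator = 130.96 + 30.68 + 49.06 = 210.70 thousand.
Denominator = 2,045.78 + 30.68 = 2,076.46 thousand.
Broad rate = 210.70 / 2,076.46 = 10.15%.
Headline unemployment rate = 130.96 / 2,045.78 = 6.40%.

Broad underutilization rate ≈ 10.15%; headline unemployment rate ≈ 6.40%.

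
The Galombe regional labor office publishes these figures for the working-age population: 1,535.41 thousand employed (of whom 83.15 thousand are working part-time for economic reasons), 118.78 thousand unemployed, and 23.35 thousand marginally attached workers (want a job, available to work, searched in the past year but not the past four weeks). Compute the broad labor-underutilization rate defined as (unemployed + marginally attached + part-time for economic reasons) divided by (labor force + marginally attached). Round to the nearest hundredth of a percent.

Labor force = 1,535.41 + 118.78 = 1,654.19 thousand.
Numerator = 118.78 + 23.35 + 83.15 = 225.28 thousand.
Denominator = 1,654.19 + 23.35 = 1,677.54 thousand.
Broad rate = 225.28 / 1,677.54 = 13.43%.

Broad underutilization rate ≈ 13.43%.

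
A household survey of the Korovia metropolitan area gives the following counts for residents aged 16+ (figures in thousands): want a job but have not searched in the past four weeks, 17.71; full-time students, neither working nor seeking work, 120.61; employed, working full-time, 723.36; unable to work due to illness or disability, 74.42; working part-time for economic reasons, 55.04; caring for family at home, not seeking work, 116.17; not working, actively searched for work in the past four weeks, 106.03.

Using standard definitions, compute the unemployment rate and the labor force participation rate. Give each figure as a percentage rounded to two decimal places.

Employed = 723.36 + 55.04 = 778.40 thousand (anyone who worked, including part-time for economic reasons, counts as employed).
Unemployed = 106.03 thousand.
Labor force = 778.40 + 106.03 = 884.43 thousand.
Not in labor force = 17.71 + 120.61 + 74.42 + 116.17 = 328.91 thousand (those not working and not actively searching are outside the labor force — including those who want a job but have given up searching).
Civilian working-age population = 884.43 + 328.91 = 1,213.34 thousand.
Unemployment rate = 106.03 / 884.43 = 11.99%.
Labor force participation rate = 884.43 / 1,213.34 = 72.89%.

Unemployment rate ≈ 11.99%; labor force participation rate ≈ 72.89%.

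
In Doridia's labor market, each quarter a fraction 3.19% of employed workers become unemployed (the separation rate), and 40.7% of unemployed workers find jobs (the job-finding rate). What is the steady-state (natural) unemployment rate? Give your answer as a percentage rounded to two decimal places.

At steady state the flows balance: s·E = f·U, so U/(E+U) = s/(s+f).
u* = 3.19 / (3.19 + 40.7) = 3.19 / 43.89 = 7.27%.

Steady-state unemployment rate ≈ 7.27%.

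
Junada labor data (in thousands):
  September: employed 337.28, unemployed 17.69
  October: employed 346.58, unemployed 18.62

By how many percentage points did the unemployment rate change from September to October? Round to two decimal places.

September: labor force = 337.28 + 17.69 = 354.97; u = 17.69/354.97 = 4.98%.
October: labor force = 346.58 + 18.62 = 365.20; u = 18.62/365.20 = 5.10%.
Change = 5.10% − 4.98% = +0.12 pp.

The unemployment rate changed by +0.12 percentage points.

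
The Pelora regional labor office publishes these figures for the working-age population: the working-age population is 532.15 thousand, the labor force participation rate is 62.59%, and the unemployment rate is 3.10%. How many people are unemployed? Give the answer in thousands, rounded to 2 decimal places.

About 10.33 thousand are unemployed.

Labor force = 0.6259 × 532.15 = 333.07 thousand.
Unemployed = 0.0310 × 333.07 ≈ 10.33 thousand.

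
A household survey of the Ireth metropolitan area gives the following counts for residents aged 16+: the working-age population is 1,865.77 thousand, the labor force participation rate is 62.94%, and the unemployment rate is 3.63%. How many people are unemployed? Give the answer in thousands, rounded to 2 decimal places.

About 42.63 thousand are unemployed.

Labor force = 0.6294 × 1,865.77 = 1,174.32 thousand.
Unemployed = 0.0363 × 1,174.32 ≈ 42.63 thousand.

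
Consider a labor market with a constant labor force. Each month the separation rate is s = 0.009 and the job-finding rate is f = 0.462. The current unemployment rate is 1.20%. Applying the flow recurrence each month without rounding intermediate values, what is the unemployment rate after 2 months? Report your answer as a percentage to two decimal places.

With a fixed labor force, u_{t+1} = u_t + s·(1−u_t) − f·u_t = u_t·(1−s−f) + s.
Here 1−s−f = 0.529 and s = 0.009.
u_1 = 0.012000 × 0.529 + 0.009 = 0.015348.
u_2 = 0.015348 × 0.529 + 0.009 = 0.017119.

Unemployment rate after two months ≈ 1.71%.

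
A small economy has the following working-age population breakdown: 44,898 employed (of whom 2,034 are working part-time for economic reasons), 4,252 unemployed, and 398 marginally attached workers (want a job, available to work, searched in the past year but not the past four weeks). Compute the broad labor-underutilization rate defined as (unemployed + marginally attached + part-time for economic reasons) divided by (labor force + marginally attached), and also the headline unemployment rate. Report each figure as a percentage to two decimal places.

Labor force = 44,898 + 4,252 = 49,150.
Numerator = 4,252 + 398 + 2,034 = 6,684.
Denominator = 49,150 + 398 = 49,548.
Broad rate = 6,684 / 49,548 = 13.49%.
Headline unemployment rate = 4,252 / 49,150 = 8.65%.

Broad underutilization rate ≈ 13.49%; headline unemployment rate ≈ 8.65%.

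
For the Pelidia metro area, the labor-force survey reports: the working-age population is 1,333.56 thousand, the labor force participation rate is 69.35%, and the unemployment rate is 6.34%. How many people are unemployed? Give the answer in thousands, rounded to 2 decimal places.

Labor force = 0.6935 × 1,333.56 = 924.82 thousand.
Unemployed = 0.0634 × 924.82 ≈ 58.63 thousand.

About 58.63 thousand are unemployed.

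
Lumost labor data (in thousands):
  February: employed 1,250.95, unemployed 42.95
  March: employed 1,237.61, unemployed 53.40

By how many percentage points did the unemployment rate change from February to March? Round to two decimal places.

February: labor force = 1,250.95 + 42.95 = 1,293.90; u = 42.95/1,293.90 = 3.32%.
March: labor force = 1,237.61 + 53.40 = 1,291.01; u = 53.40/1,291.01 = 4.14%.
Change = 4.14% − 3.32% = +0.82 pp.

The unemployment rate changed by +0.82 percentage points.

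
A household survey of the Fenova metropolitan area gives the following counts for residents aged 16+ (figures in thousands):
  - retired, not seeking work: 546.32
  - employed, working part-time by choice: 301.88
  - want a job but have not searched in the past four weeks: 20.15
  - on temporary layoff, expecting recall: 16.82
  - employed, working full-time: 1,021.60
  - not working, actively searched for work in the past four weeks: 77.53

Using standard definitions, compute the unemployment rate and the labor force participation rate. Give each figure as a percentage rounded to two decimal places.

Unemployment rate ≈ 6.65%; labor force participation rate ≈ 71.45%.

Employed = 301.88 + 1,021.60 = 1,323.48 thousand.
Unemployed = 16.82 + 77.53 = 94.35 thousand (jobless and actively searching, or on temporary layoff).
Labor force = 1,323.48 + 94.35 = 1,417.83 thousand.
Not in labor force = 546.32 + 20.15 = 566.47 thousand (those not working and not actively searching are outside the labor force — including those who want a job but have given up searching).
Civilian working-age population = 1,417.83 + 566.47 = 1,984.30 thousand.
Unemployment rate = 94.35 / 1,417.83 = 6.65%.
Labor force participation rate = 1,417.83 / 1,984.30 = 71.45%.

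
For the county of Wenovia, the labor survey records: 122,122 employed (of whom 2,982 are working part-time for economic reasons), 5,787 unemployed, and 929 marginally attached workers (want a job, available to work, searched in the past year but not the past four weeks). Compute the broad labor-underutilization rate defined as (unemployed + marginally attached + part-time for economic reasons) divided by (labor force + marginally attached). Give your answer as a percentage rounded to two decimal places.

Labor force = 122,122 + 5,787 = 127,909.
Numerator = 5,787 + 929 + 2,982 = 9,698.
Denominator = 127,909 + 929 = 128,838.
Broad rate = 9,698 / 128,838 = 7.53%.

Broad underutilization rate ≈ 7.53%.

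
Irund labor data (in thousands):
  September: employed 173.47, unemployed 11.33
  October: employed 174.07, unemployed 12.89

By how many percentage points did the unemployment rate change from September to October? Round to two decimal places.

The unemployment rate changed by +0.76 percentage points.

September: labor force = 173.47 + 11.33 = 184.80; u = 11.33/184.80 = 6.13%.
October: labor force = 174.07 + 12.89 = 186.96; u = 12.89/186.96 = 6.89%.
Change = 6.89% − 6.13% = +0.76 pp.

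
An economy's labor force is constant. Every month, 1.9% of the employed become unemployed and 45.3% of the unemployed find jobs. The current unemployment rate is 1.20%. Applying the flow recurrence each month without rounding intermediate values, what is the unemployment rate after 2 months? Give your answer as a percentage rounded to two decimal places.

With a fixed labor force, u_{t+1} = u_t + s·(1−u_t) − f·u_t = u_t·(1−s−f) + s.
Here 1−s−f = 0.528 and s = 0.019.
u_1 = 0.012000 × 0.528 + 0.019 = 0.025336.
u_2 = 0.025336 × 0.528 + 0.019 = 0.032377.

Unemployment rate after two months ≈ 3.24%.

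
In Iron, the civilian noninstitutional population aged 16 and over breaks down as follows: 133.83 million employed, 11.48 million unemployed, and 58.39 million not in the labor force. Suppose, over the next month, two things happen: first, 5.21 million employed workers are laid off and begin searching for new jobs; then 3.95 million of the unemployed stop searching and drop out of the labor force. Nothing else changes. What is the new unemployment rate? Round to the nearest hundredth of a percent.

Initially, labor force = 133.83 + 11.48 = 145.31 million, so u = 11.48/145.31 = 7.90%.
After the first change, employed falls and unemployed rises by 5.21; labor force unchanged → E = 128.62, U = 16.69, labor force = 145.31 million.
After the second change, unemployed and labor force both fall by 3.95 → E = 128.62, U = 12.74, labor force = 141.36 million.
New unemployment rate = 12.74 / 141.36 = 9.01%.

New unemployment rate ≈ 9.01%.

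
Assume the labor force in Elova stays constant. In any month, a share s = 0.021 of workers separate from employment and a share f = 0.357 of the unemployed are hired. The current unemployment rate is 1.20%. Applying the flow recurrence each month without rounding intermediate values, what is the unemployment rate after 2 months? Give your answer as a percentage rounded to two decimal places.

Unemployment rate after two months ≈ 3.87%.

With a fixed labor force, u_{t+1} = u_t + s·(1−u_t) − f·u_t = u_t·(1−s−f) + s.
Here 1−s−f = 0.622 and s = 0.021.
u_1 = 0.012000 × 0.622 + 0.021 = 0.028464.
u_2 = 0.028464 × 0.622 + 0.021 = 0.038705.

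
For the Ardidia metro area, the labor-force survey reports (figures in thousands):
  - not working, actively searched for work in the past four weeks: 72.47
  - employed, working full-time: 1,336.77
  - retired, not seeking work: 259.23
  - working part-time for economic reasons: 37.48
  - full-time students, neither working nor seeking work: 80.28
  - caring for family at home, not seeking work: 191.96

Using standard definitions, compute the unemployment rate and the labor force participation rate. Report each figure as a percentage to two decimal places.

Unemployment rate ≈ 5.01%; labor force participation rate ≈ 73.13%.

Employed = 1,336.77 + 37.48 = 1,374.25 thousand (anyone who worked, including part-time for economic reasons, counts as employed).
Unemployed = 72.47 thousand.
Labor force = 1,374.25 + 72.47 = 1,446.72 thousand.
Not in labor force = 259.23 + 80.28 + 191.96 = 531.47 thousand (those not working and not actively searching are outside the labor force).
Civilian working-age population = 1,446.72 + 531.47 = 1,978.19 thousand.
Unemployment rate = 72.47 / 1,446.72 = 5.01%.
Labor force participation rate = 1,446.72 / 1,978.19 = 73.13%.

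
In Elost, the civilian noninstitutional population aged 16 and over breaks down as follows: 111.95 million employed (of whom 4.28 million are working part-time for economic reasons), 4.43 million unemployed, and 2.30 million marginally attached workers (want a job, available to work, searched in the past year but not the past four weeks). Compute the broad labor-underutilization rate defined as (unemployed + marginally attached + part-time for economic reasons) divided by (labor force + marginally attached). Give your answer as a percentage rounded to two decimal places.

Labor force = 111.95 + 4.43 = 116.38 million.
Numerator = 4.43 + 2.30 + 4.28 = 11.01 million.
Denominator = 116.38 + 2.30 = 118.68 million.
Broad rate = 11.01 / 118.68 = 9.28%.

Broad underutilization rate ≈ 9.28%.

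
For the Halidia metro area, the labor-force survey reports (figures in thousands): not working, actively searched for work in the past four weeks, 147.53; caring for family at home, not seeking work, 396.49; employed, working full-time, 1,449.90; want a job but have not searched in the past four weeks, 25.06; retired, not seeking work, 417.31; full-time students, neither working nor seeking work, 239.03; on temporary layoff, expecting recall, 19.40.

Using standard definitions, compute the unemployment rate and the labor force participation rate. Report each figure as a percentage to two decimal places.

Unemployment rate ≈ 10.32%; labor force participation rate ≈ 60.00%.

Employed = 1,449.90 thousand.
Unemployed = 147.53 + 19.40 = 166.93 thousand (jobless and actively searching, or on temporary layoff).
Labor force = 1,449.90 + 166.93 = 1,616.83 thousand.
Not in labor force = 396.49 + 25.06 + 417.31 + 239.03 = 1,077.89 thousand (those not working and not actively searching are outside the labor force — including those who want a job but have given up searching).
Civilian working-age population = 1,616.83 + 1,077.89 = 2,694.72 thousand.
Unemployment rate = 166.93 / 1,616.83 = 10.32%.
Labor force participation rate = 1,616.83 / 2,694.72 = 60.00%.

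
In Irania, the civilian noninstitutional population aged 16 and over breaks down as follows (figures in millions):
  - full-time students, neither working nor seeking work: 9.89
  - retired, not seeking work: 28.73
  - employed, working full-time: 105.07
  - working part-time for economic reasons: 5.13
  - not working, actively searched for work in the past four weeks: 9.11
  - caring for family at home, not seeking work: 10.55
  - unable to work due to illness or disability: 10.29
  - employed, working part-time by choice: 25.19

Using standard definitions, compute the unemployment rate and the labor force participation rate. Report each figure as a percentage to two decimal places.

Unemployment rate ≈ 6.30%; labor force participation rate ≈ 70.85%.

Employed = 105.07 + 5.13 + 25.19 = 135.39 million (anyone who worked, including part-time for economic reasons, counts as employed).
Unemployed = 9.11 million.
Labor force = 135.39 + 9.11 = 144.50 million.
Not in labor force = 9.89 + 28.73 + 10.55 + 10.29 = 59.46 million (those not working and not actively searching are outside the labor force).
Civilian working-age population = 144.50 + 59.46 = 203.96 million.
Unemployment rate = 9.11 / 144.50 = 6.30%.
Labor force participation rate = 144.50 / 203.96 = 70.85%.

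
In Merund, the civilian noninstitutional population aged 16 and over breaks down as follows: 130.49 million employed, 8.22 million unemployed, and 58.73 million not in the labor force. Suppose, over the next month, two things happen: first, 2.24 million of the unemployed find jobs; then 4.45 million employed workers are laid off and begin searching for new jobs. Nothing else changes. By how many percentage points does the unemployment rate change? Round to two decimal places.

Initially, labor force = 130.49 + 8.22 = 138.71 million, so u = 8.22/138.71 = 5.93%.
After the first change, unemployed falls and employed rises by 2.24; labor force unchanged → E = 132.73, U = 5.98, labor force = 138.71 million.
After the second change, employed falls and unemployed rises by 4.45; labor force unchanged → E = 128.28, U = 10.43, labor force = 138.71 million.
New unemployment rate = 10.43 / 138.71 = 7.52%.
Change = 7.52% − 5.93% = +1.59 percentage points.

The unemployment rate changes by +1.59 percentage points.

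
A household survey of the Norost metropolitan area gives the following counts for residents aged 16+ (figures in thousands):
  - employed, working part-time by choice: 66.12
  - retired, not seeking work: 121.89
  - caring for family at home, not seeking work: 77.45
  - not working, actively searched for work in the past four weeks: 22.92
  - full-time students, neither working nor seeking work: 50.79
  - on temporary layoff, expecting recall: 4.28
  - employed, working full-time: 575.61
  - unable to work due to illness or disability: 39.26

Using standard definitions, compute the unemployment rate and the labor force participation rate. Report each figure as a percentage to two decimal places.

Employed = 66.12 + 575.61 = 641.73 thousand.
Unemployed = 22.92 + 4.28 = 27.20 thousand (jobless and actively searching, or on temporary layoff).
Labor force = 641.73 + 27.20 = 668.93 thousand.
Not in labor force = 121.89 + 77.45 + 50.79 + 39.26 = 289.39 thousand (those not working and not actively searching are outside the labor force).
Civilian working-age population = 668.93 + 289.39 = 958.32 thousand.
Unemployment rate = 27.20 / 668.93 = 4.07%.
Labor force participation rate = 668.93 / 958.32 = 69.80%.

Unemployment rate ≈ 4.07%; labor force participation rate ≈ 69.80%.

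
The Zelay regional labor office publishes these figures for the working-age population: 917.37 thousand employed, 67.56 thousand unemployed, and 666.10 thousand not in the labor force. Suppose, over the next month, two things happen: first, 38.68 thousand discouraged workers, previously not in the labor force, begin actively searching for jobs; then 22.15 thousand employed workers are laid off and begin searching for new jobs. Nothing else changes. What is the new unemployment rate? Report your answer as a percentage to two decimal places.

Initially, labor force = 917.37 + 67.56 = 984.93 thousand, so u = 67.56/984.93 = 6.86%.
After the first change, unemployed and labor force both rise by 38.68 → E = 917.37, U = 106.24, labor force = 1,023.61 thousand.
After the second change, employed falls and unemployed rises by 22.15; labor force unchanged → E = 895.22, U = 128.39, labor force = 1,023.61 thousand.
New unemployment rate = 128.39 / 1,023.61 = 12.54%.

New unemployment rate ≈ 12.54%.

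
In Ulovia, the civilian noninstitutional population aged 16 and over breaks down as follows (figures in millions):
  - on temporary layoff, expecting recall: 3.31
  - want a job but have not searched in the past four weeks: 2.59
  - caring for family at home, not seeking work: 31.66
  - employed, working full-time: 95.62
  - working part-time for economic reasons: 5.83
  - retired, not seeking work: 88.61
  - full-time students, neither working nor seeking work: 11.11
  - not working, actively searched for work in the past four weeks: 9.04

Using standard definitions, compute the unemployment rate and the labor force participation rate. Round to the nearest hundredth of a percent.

Employed = 95.62 + 5.83 = 101.45 million (anyone who worked, including part-time for economic reasons, counts as employed).
Unemployed = 3.31 + 9.04 = 12.35 million (jobless and actively searching, or on temporary layoff).
Labor force = 101.45 + 12.35 = 113.80 million.
Not in labor force = 2.59 + 31.66 + 88.61 + 11.11 = 133.97 million (those not working and not actively searching are outside the labor force — including those who want a job but have given up searching).
Civilian working-age population = 113.80 + 133.97 = 247.77 million.
Unemployment rate = 12.35 / 113.80 = 10.85%.
Labor force participation rate = 113.80 / 247.77 = 45.93%.

Unemployment rate ≈ 10.85%; labor force participation rate ≈ 45.93%.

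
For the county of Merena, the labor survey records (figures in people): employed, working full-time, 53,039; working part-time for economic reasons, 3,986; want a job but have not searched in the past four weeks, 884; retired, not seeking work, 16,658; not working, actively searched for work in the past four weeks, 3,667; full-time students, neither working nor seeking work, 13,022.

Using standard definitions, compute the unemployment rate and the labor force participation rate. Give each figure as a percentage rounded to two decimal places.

Unemployment rate ≈ 6.04%; labor force participation rate ≈ 66.51%.

Employed = 53,039 + 3,986 = 57,025 (anyone who worked, including part-time for economic reasons, counts as employed).
Unemployed = 3,667.
Labor force = 57,025 + 3,667 = 60,692.
Not in labor force = 884 + 16,658 + 13,022 = 30,564 (those not working and not actively searching are outside the labor force — including those who want a job but have given up searching).
Civilian working-age population = 60,692 + 30,564 = 91,256.
Unemployment rate = 3,667 / 60,692 = 6.04%.
Labor force participation rate = 60,692 / 91,256 = 66.51%.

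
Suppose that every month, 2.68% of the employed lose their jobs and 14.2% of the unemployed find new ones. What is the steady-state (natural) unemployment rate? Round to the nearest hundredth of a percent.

At steady state the flows balance: s·E = f·U, so U/(E+U) = s/(s+f).
u* = 2.68 / (2.68 + 14.2) = 2.68 / 16.88 = 15.88%.

Steady-state unemployment rate ≈ 15.88%.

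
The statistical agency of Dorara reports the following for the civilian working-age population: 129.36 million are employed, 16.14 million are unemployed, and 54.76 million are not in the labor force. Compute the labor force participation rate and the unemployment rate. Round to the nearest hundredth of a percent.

Labor force = employed + unemployed = 129.36 + 16.14 = 145.50 million.
Working-age population = 145.50 + 54.76 = 200.26 million.
Unemployment rate = 16.14 / 145.50 = 11.09%.
Labor force participation rate = 145.50 / 200.26 = 72.66%.

Labor force participation rate ≈ 72.66%; unemployment rate ≈ 11.09%.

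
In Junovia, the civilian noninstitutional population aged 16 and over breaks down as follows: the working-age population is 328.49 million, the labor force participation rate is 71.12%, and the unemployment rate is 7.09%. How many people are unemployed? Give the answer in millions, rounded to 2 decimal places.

About 16.56 million are unemployed.

Labor force = 0.7112 × 328.49 = 233.62 million.
Unemployed = 0.0709 × 233.62 ≈ 16.56 million.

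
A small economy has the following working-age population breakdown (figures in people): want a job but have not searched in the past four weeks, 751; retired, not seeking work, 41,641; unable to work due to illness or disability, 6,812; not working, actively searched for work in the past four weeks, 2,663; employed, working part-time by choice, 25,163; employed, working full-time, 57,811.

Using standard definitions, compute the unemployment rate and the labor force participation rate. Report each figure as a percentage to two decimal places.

Employed = 25,163 + 57,811 = 82,974.
Unemployed = 2,663.
Labor force = 82,974 + 2,663 = 85,637.
Not in labor force = 751 + 41,641 + 6,812 = 49,204 (those not working and not actively searching are outside the labor force — including those who want a job but have given up searching).
Civilian working-age population = 85,637 + 49,204 = 134,841.
Unemployment rate = 2,663 / 85,637 = 3.11%.
Labor force participation rate = 85,637 / 134,841 = 63.51%.

Unemployment rate ≈ 3.11%; labor force participation rate ≈ 63.51%.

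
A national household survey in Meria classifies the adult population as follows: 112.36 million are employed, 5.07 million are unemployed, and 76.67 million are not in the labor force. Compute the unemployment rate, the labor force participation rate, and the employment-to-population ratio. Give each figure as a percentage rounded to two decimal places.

Unemployment rate ≈ 4.32%; labor force participation rate ≈ 60.50%; employment-population ratio ≈ 57.89%.

Labor force = employed + unemployed = 112.36 + 5.07 = 117.43 million.
Working-age population = 117.43 + 76.67 = 194.10 million.
Unemployment rate = 5.07 / 117.43 = 4.32%.
Labor force participation rate = 117.43 / 194.10 = 60.50%.
Employment-population ratio = 112.36 / 194.10 = 57.89%.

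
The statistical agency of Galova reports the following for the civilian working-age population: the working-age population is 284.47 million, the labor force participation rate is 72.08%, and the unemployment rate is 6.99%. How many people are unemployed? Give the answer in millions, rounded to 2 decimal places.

About 14.33 million are unemployed.

Labor force = 0.7208 × 284.47 = 205.05 million.
Unemployed = 0.0699 × 205.05 ≈ 14.33 million.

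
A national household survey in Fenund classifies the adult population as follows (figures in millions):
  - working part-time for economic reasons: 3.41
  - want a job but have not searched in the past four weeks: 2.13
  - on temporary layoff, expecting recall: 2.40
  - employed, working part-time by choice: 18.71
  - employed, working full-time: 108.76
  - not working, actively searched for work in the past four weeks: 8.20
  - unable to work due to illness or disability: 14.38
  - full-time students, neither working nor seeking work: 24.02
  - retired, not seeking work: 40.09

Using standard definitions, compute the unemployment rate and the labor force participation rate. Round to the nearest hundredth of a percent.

Employed = 3.41 + 18.71 + 108.76 = 130.88 million (anyone who worked, including part-time for economic reasons, counts as employed).
Unemployed = 2.40 + 8.20 = 10.60 million (jobless and actively searching, or on temporary layoff).
Labor force = 130.88 + 10.60 = 141.48 million.
Not in labor force = 2.13 + 14.38 + 24.02 + 40.09 = 80.62 million (those not working and not actively searching are outside the labor force — including those who want a job but have given up searching).
Civilian working-age population = 141.48 + 80.62 = 222.10 million.
Unemployment rate = 10.60 / 141.48 = 7.49%.
Labor force participation rate = 141.48 / 222.10 = 63.70%.

Unemployment rate ≈ 7.49%; labor force participation rate ≈ 63.70%.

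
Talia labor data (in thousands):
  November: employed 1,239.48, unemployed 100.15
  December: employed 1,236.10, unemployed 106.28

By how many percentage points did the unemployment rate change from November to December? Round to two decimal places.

November: labor force = 1,239.48 + 100.15 = 1,339.63; u = 100.15/1,339.63 = 7.48%.
December: labor force = 1,236.10 + 106.28 = 1,342.38; u = 106.28/1,342.38 = 7.92%.
Change = 7.92% − 7.48% = +0.44 pp.

The unemployment rate changed by +0.44 percentage points.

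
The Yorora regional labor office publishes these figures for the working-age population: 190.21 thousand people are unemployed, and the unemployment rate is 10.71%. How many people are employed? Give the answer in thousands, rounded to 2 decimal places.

Labor force = U / u = 190.21 / 0.1071 ≈ 1,776.00 thousand.
Employed = labor force − unemployed = 1,776.00 − 190.21 = 1,585.79 thousand.

About 1,585.79 thousand are employed.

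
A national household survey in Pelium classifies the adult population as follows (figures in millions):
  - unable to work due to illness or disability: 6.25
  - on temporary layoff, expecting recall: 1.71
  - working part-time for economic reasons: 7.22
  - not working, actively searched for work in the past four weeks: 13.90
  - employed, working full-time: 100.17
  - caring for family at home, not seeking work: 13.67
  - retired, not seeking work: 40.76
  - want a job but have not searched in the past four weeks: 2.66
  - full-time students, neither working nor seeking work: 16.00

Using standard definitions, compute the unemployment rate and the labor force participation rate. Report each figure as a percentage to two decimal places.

Unemployment rate ≈ 12.69%; labor force participation rate ≈ 60.79%.

Employed = 7.22 + 100.17 = 107.39 million (anyone who worked, including part-time for economic reasons, counts as employed).
Unemployed = 1.71 + 13.90 = 15.61 million (jobless and actively searching, or on temporary layoff).
Labor force = 107.39 + 15.61 = 123.00 million.
Not in labor force = 6.25 + 13.67 + 40.76 + 2.66 + 16.00 = 79.34 million (those not working and not actively searching are outside the labor force — including those who want a job but have given up searching).
Civilian working-age population = 123.00 + 79.34 = 202.34 million.
Unemployment rate = 15.61 / 123.00 = 12.69%.
Labor force participation rate = 123.00 / 202.34 = 60.79%.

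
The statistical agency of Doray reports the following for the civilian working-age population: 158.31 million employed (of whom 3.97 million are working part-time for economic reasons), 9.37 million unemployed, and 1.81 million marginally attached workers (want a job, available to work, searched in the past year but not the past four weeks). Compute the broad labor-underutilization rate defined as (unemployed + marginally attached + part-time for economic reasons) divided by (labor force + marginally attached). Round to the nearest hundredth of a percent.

Labor force = 158.31 + 9.37 = 167.68 million.
Numerator = 9.37 + 1.81 + 3.97 = 15.15 million.
Denominator = 167.68 + 1.81 = 169.49 million.
Broad rate = 15.15 / 169.49 = 8.94%.

Broad underutilization rate ≈ 8.94%.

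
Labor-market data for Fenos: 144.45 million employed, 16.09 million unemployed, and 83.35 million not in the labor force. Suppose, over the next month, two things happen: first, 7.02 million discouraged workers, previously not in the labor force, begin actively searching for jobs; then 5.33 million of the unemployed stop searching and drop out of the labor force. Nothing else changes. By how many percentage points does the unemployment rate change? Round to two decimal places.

Initially, labor force = 144.45 + 16.09 = 160.54 million, so u = 16.09/160.54 = 10.02%.
After the first change, unemployed and labor force both rise by 7.02 → E = 144.45, U = 23.11, labor force = 167.56 million.
After the second change, unemployed and labor force both fall by 5.33 → E = 144.45, U = 17.78, labor force = 162.23 million.
New unemployment rate = 17.78 / 162.23 = 10.96%.
Change = 10.96% − 10.02% = +0.94 percentage points.

The unemployment rate changes by +0.94 percentage points.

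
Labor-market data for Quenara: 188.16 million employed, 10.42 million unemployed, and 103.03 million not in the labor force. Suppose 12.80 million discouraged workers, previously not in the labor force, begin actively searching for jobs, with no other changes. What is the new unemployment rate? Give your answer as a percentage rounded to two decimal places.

New unemployment rate ≈ 10.98%.

Initially, labor force = 188.16 + 10.42 = 198.58 million, so u = 10.42/198.58 = 5.25%.
After the change, unemployed and labor force both rise by 12.80 → E = 188.16, U = 23.22, labor force = 211.38 million.
New unemployment rate = 23.22 / 211.38 = 10.98%.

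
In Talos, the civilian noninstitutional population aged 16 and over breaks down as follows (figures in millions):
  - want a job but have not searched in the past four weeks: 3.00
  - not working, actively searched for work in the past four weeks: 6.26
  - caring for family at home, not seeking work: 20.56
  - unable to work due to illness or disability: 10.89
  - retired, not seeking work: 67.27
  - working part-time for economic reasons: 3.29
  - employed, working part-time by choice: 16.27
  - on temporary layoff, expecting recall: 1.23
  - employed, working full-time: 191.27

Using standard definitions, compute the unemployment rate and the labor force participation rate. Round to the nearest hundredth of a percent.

Unemployment rate ≈ 3.43%; labor force participation rate ≈ 68.22%.

Employed = 3.29 + 16.27 + 191.27 = 210.83 million (anyone who worked, including part-time for economic reasons, counts as employed).
Unemployed = 6.26 + 1.23 = 7.49 million (jobless and actively searching, or on temporary layoff).
Labor force = 210.83 + 7.49 = 218.32 million.
Not in labor force = 3.00 + 20.56 + 10.89 + 67.27 = 101.72 million (those not working and not actively searching are outside the labor force — including those who want a job but have given up searching).
Civilian working-age population = 218.32 + 101.72 = 320.04 million.
Unemployment rate = 7.49 / 218.32 = 3.43%.
Labor force participation rate = 218.32 / 320.04 = 68.22%.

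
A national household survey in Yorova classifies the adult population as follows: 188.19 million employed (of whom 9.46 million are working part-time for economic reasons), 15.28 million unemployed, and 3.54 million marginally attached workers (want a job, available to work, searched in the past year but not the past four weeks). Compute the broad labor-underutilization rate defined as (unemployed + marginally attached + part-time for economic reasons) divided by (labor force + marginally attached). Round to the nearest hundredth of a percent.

Broad underutilization rate ≈ 13.66%.

Labor force = 188.19 + 15.28 = 203.47 million.
Numerator = 15.28 + 3.54 + 9.46 = 28.28 million.
Denominator = 203.47 + 3.54 = 207.01 million.
Broad rate = 28.28 / 207.01 = 13.66%.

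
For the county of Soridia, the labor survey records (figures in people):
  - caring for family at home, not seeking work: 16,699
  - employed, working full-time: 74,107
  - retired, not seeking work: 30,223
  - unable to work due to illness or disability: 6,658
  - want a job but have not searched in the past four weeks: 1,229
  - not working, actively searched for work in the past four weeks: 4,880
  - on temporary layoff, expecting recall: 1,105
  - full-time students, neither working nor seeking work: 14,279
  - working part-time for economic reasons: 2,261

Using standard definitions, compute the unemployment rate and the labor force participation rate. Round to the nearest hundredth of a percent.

Employed = 74,107 + 2,261 = 76,368 (anyone who worked, including part-time for economic reasons, counts as employed).
Unemployed = 4,880 + 1,105 = 5,985 (jobless and actively searching, or on temporary layoff).
Labor force = 76,368 + 5,985 = 82,353.
Not in labor force = 16,699 + 30,223 + 6,658 + 1,229 + 14,279 = 69,088 (those not working and not actively searching are outside the labor force — including those who want a job but have given up searching).
Civilian working-age population = 82,353 + 69,088 = 151,441.
Unemployment rate = 5,985 / 82,353 = 7.27%.
Labor force participation rate = 82,353 / 151,441 = 54.38%.

Unemployment rate ≈ 7.27%; labor force participation rate ≈ 54.38%.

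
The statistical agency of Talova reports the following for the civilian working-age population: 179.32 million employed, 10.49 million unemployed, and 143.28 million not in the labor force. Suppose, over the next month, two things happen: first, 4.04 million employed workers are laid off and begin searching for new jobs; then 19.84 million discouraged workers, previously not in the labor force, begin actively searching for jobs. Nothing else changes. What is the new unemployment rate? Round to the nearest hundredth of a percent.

Initially, labor force = 179.32 + 10.49 = 189.81 million, so u = 10.49/189.81 = 5.53%.
After the first change, employed falls and unemployed rises by 4.04; labor force unchanged → E = 175.28, U = 14.53, labor force = 189.81 million.
After the second change, unemployed and labor force both rise by 19.84 → E = 175.28, U = 34.37, labor force = 209.65 million.
New unemployment rate = 34.37 / 209.65 = 16.39%.

New unemployment rate ≈ 16.39%.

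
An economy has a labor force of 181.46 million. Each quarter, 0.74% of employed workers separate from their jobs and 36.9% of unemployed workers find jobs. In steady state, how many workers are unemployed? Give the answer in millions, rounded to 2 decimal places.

Steady-state unemployment rate u* = s/(s+f) = 0.74/(0.74+36.9) = 0.019660.
Unemployed = u* × labor force = 0.019660 × 181.46 ≈ 3.57 million.

About 3.57 million are unemployed in steady state.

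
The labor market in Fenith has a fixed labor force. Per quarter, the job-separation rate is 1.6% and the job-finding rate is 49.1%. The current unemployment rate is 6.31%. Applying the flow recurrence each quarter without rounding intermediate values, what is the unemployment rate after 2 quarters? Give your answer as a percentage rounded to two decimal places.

Unemployment rate after two quarters ≈ 3.92%.

With a fixed labor force, u_{t+1} = u_t + s·(1−u_t) − f·u_t = u_t·(1−s−f) + s.
Here 1−s−f = 0.493 and s = 0.016.
u_1 = 0.063100 × 0.493 + 0.016 = 0.047108.
u_2 = 0.047108 × 0.493 + 0.016 = 0.039224.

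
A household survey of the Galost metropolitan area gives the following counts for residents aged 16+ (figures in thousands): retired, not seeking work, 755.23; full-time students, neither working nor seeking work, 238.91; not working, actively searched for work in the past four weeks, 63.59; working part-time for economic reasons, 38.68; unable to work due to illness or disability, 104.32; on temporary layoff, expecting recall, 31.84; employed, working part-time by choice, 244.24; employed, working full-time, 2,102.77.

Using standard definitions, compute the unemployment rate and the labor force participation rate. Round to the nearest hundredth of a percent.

Unemployment rate ≈ 3.85%; labor force participation rate ≈ 69.31%.

Employed = 38.68 + 244.24 + 2,102.77 = 2,385.69 thousand (anyone who worked, including part-time for economic reasons, counts as employed).
Unemployed = 63.59 + 31.84 = 95.43 thousand (jobless and actively searching, or on temporary layoff).
Labor force = 2,385.69 + 95.43 = 2,481.12 thousand.
Not in labor force = 755.23 + 238.91 + 104.32 = 1,098.46 thousand (those not working and not actively searching are outside the labor force).
Civilian working-age population = 2,481.12 + 1,098.46 = 3,579.58 thousand.
Unemployment rate = 95.43 / 2,481.12 = 3.85%.
Labor force participation rate = 2,481.12 / 3,579.58 = 69.31%.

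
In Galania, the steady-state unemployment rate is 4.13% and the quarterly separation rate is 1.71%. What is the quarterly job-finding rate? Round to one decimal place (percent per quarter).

Job-finding rate ≈ 39.7% per quarter.

From u* = s/(s+f): f = s·(1−u)/u.
f = 1.71 × (1 − 0.0413) / 0.0413 = 1.6394 / 0.0413 ≈ 39.7% per quarter.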